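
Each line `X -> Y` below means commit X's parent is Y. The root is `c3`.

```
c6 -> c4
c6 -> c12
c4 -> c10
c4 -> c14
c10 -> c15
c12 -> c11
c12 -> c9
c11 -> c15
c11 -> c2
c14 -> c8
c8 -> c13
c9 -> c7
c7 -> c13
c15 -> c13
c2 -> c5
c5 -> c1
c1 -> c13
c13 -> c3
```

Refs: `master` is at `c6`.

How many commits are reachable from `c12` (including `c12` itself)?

10

Walking parent pointers from c12: reachable set = {c1, c11, c12, c13, c15, c2, c3, c5, c7, c9}.
That is 10 commits.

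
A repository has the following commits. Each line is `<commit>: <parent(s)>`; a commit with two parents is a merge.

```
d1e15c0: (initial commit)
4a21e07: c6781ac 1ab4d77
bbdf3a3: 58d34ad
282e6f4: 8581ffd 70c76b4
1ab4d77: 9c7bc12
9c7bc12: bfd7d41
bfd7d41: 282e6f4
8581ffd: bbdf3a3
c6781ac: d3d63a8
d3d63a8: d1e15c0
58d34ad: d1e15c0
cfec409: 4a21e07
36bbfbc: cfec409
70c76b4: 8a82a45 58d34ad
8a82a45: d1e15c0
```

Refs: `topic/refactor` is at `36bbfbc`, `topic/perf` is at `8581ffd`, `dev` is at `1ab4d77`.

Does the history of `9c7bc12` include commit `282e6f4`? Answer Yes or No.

Yes

Ancestors of 9c7bc12 (commits reachable by following parents): {282e6f4, 58d34ad, 70c76b4, 8581ffd, 8a82a45, 9c7bc12, bbdf3a3, bfd7d41, d1e15c0}.
282e6f4 is in that set, so it is an ancestor of 9c7bc12.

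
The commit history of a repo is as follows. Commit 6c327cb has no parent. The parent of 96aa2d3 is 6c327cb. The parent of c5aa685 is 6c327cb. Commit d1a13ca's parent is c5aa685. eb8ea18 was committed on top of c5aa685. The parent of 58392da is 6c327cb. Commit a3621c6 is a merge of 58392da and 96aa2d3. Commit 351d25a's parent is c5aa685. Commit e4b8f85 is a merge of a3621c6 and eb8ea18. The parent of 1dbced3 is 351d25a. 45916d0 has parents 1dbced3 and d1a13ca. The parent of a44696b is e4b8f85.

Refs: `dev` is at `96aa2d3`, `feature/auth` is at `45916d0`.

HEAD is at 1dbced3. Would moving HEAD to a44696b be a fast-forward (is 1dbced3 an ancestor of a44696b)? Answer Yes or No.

No

A fast-forward from 1dbced3 to a44696b is possible iff 1dbced3 is an ancestor of a44696b.
Ancestors of a44696b: {58392da, 6c327cb, 96aa2d3, a3621c6, a44696b, c5aa685, e4b8f85, eb8ea18}.
1dbced3 is not among them, so fast-forward is not possible.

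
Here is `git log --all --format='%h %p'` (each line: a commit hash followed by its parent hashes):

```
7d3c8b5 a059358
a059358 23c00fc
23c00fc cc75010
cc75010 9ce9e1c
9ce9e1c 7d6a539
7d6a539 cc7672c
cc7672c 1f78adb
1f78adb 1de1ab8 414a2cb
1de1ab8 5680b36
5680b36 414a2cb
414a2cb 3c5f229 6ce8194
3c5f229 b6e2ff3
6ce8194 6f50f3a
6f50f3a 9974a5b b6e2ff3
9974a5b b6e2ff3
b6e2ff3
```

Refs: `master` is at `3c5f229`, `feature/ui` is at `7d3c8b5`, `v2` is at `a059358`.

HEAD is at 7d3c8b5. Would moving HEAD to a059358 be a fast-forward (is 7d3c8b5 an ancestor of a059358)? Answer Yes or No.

A fast-forward from 7d3c8b5 to a059358 is possible iff 7d3c8b5 is an ancestor of a059358.
Ancestors of a059358: {1de1ab8, 1f78adb, 23c00fc, 3c5f229, 414a2cb, 5680b36, 6ce8194, 6f50f3a, 7d6a539, 9974a5b, 9ce9e1c, a059358, b6e2ff3, cc75010, cc7672c}.
7d3c8b5 is not among them, so fast-forward is not possible.

No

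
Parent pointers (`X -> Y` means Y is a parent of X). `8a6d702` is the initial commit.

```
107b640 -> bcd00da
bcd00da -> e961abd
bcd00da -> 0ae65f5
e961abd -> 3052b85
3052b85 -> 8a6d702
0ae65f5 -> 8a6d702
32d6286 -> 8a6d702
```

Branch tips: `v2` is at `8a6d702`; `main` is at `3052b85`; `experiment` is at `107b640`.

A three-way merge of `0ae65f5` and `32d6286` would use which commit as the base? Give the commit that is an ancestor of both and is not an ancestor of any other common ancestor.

Ancestors of 0ae65f5: {0ae65f5, 8a6d702}.
Ancestors of 32d6286: {32d6286, 8a6d702}.
Common ancestors: {8a6d702}.
The only common ancestor is 8a6d702, so it is the merge base.

8a6d702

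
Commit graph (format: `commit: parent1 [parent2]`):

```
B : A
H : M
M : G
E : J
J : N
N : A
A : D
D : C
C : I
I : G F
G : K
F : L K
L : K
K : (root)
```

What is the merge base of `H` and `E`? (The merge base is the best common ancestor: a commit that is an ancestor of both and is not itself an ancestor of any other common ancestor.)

Ancestors of H: {G, H, K, M}.
Ancestors of E: {A, C, D, E, F, G, I, J, K, L, N}.
Common ancestors: {G, K}.
Among these, G is not an ancestor of any other common ancestor — it is the merge base.

G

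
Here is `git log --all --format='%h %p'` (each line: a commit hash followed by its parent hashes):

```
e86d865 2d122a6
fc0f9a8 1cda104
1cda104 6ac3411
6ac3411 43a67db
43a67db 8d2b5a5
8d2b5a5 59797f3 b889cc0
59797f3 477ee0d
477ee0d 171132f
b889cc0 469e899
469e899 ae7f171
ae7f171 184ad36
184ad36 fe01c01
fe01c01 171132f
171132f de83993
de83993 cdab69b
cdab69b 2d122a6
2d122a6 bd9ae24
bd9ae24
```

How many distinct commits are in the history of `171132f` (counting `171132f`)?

Walking parent pointers from 171132f: reachable set = {171132f, 2d122a6, bd9ae24, cdab69b, de83993}.
That is 5 commits.

5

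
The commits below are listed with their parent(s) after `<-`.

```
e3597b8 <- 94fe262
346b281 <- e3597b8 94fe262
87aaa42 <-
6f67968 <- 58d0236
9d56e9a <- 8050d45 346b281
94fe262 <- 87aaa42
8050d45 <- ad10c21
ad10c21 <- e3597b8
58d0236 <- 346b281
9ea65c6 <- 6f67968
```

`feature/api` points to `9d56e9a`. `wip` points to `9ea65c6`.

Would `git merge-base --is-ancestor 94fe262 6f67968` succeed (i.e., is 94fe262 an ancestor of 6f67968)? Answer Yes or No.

Ancestors of 6f67968 (commits reachable by following parents): {346b281, 58d0236, 6f67968, 87aaa42, 94fe262, e3597b8}.
94fe262 is in that set, so it is an ancestor of 6f67968.

Yes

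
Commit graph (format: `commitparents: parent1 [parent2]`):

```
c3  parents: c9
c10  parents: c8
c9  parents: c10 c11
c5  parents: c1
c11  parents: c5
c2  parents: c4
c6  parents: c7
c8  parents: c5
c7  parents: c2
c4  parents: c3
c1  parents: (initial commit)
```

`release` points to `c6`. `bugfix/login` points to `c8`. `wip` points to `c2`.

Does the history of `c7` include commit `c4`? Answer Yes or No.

Yes

Ancestors of c7 (commits reachable by following parents): {c1, c10, c11, c2, c3, c4, c5, c7, c8, c9}.
c4 is in that set, so it is an ancestor of c7.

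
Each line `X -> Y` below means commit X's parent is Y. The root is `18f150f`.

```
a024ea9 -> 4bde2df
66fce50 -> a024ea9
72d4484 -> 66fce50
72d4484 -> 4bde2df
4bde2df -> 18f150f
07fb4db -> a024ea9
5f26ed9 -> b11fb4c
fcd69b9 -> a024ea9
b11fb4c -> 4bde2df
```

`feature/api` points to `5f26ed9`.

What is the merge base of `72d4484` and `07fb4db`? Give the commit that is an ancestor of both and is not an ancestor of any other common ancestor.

Ancestors of 72d4484: {18f150f, 4bde2df, 66fce50, 72d4484, a024ea9}.
Ancestors of 07fb4db: {07fb4db, 18f150f, 4bde2df, a024ea9}.
Common ancestors: {18f150f, 4bde2df, a024ea9}.
Among these, a024ea9 is not an ancestor of any other common ancestor — it is the merge base.

a024ea9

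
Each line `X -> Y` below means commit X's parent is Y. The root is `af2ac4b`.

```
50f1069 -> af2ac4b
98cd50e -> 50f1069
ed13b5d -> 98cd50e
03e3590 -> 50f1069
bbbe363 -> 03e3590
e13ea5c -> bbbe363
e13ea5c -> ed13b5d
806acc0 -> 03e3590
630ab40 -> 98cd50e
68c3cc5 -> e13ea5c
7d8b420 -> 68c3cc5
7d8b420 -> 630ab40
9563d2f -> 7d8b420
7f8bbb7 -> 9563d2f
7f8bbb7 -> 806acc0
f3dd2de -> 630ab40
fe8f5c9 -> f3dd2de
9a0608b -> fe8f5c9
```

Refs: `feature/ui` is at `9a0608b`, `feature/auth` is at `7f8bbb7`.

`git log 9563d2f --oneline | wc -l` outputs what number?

11

Walking parent pointers from 9563d2f: reachable set = {03e3590, 50f1069, 630ab40, 68c3cc5, 7d8b420, 9563d2f, 98cd50e, af2ac4b, bbbe363, e13ea5c, ed13b5d}.
That is 11 commits.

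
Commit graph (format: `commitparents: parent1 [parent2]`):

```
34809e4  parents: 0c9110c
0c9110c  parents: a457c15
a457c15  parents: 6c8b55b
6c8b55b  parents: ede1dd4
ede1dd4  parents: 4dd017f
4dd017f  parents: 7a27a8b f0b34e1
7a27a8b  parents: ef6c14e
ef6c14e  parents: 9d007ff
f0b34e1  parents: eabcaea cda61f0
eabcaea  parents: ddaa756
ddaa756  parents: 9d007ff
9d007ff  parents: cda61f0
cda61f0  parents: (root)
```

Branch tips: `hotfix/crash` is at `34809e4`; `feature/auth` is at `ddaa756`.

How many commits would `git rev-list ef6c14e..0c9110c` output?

9

Reachable from 0c9110c: {0c9110c, 4dd017f, 6c8b55b, 7a27a8b, 9d007ff, a457c15, cda61f0, ddaa756, eabcaea, ede1dd4, ef6c14e, f0b34e1}.
Reachable from ef6c14e: {9d007ff, cda61f0, ef6c14e}.
In 0c9110c's history but not ef6c14e's: {0c9110c, 4dd017f, 6c8b55b, 7a27a8b, a457c15, ddaa756, eabcaea, ede1dd4, f0b34e1} — 9 commits.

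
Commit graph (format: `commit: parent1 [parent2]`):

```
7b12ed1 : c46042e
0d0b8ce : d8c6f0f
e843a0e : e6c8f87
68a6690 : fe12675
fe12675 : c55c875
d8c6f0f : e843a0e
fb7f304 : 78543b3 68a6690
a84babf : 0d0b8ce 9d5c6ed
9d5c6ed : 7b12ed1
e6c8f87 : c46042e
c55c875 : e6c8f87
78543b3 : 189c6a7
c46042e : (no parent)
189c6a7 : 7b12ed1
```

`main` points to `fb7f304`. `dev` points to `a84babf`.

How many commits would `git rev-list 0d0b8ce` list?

5

Walking parent pointers from 0d0b8ce: reachable set = {0d0b8ce, c46042e, d8c6f0f, e6c8f87, e843a0e}.
That is 5 commits.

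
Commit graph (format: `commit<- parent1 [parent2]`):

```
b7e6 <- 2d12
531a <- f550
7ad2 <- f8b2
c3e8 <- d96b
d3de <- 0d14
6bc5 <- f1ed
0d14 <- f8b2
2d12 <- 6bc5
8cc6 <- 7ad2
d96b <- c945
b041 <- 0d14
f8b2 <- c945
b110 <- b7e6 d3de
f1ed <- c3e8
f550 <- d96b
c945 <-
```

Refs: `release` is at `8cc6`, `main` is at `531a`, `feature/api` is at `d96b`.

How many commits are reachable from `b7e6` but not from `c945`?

Reachable from b7e6: {2d12, 6bc5, b7e6, c3e8, c945, d96b, f1ed}.
Reachable from c945: {c945}.
In b7e6's history but not c945's: {2d12, 6bc5, b7e6, c3e8, d96b, f1ed} — 6 commits.

6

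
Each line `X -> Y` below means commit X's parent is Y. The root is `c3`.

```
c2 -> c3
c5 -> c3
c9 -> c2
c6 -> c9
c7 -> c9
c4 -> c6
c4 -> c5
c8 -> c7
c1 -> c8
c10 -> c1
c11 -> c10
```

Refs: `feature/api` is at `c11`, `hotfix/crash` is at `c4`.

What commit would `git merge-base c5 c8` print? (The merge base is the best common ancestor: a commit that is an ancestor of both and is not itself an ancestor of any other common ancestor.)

c3

Ancestors of c5: {c3, c5}.
Ancestors of c8: {c2, c3, c7, c8, c9}.
Common ancestors: {c3}.
The only common ancestor is c3, so it is the merge base.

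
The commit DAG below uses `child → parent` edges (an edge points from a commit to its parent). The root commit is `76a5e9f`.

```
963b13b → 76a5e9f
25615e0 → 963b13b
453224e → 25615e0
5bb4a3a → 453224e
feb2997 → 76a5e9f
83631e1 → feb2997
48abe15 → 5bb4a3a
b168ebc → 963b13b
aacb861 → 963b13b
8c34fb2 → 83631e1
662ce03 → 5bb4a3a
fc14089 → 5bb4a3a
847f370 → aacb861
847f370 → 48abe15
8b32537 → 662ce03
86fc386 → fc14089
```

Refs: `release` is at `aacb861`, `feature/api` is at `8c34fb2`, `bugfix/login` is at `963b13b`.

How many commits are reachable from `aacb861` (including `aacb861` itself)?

Walking parent pointers from aacb861: reachable set = {76a5e9f, 963b13b, aacb861}.
That is 3 commits.

3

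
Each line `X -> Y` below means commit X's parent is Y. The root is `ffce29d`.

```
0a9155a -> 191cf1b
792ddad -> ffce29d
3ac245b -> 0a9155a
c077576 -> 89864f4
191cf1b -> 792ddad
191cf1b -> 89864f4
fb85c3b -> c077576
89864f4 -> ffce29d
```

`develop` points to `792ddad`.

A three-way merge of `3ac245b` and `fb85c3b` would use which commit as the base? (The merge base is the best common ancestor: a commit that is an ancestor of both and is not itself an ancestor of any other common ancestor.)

Ancestors of 3ac245b: {0a9155a, 191cf1b, 3ac245b, 792ddad, 89864f4, ffce29d}.
Ancestors of fb85c3b: {89864f4, c077576, fb85c3b, ffce29d}.
Common ancestors: {89864f4, ffce29d}.
Among these, 89864f4 is not an ancestor of any other common ancestor — it is the merge base.

89864f4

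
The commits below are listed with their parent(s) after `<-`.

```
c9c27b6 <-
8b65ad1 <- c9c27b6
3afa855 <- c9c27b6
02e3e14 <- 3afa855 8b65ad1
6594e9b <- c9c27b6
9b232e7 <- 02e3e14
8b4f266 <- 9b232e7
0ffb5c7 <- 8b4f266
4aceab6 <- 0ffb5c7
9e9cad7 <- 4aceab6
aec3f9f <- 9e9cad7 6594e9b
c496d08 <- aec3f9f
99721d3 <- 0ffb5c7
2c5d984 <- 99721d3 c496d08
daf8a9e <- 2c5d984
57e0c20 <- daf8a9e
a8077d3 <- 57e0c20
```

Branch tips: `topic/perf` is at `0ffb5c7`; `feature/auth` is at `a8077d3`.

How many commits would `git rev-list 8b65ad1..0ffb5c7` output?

Reachable from 0ffb5c7: {02e3e14, 0ffb5c7, 3afa855, 8b4f266, 8b65ad1, 9b232e7, c9c27b6}.
Reachable from 8b65ad1: {8b65ad1, c9c27b6}.
In 0ffb5c7's history but not 8b65ad1's: {02e3e14, 0ffb5c7, 3afa855, 8b4f266, 9b232e7} — 5 commits.

5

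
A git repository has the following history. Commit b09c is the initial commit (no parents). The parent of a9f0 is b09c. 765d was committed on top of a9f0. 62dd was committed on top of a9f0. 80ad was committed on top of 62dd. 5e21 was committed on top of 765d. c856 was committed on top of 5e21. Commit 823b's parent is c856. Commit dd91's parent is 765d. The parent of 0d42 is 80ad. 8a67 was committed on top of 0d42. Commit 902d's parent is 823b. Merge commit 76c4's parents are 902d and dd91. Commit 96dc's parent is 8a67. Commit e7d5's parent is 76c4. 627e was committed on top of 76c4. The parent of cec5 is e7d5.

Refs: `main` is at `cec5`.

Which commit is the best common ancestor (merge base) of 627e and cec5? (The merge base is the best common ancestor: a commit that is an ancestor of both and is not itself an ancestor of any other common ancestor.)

Ancestors of 627e: {5e21, 627e, 765d, 76c4, 823b, 902d, a9f0, b09c, c856, dd91}.
Ancestors of cec5: {5e21, 765d, 76c4, 823b, 902d, a9f0, b09c, c856, cec5, dd91, e7d5}.
Common ancestors: {5e21, 765d, 76c4, 823b, 902d, a9f0, b09c, c856, dd91}.
Among these, 76c4 is not an ancestor of any other common ancestor — it is the merge base.

76c4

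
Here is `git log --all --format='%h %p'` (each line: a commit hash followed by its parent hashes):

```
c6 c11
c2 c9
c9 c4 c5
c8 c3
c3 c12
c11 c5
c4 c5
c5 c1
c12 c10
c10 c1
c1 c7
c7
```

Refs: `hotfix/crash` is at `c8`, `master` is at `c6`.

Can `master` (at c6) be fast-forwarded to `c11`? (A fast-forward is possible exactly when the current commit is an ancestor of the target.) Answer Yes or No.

A fast-forward from c6 to c11 is possible iff c6 is an ancestor of c11.
Ancestors of c11: {c1, c11, c5, c7}.
c6 is not among them, so fast-forward is not possible.

No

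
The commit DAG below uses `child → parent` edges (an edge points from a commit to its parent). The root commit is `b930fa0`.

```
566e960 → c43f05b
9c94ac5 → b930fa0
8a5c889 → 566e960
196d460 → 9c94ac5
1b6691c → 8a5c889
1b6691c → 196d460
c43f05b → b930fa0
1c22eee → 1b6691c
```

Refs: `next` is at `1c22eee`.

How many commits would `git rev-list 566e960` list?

3

Walking parent pointers from 566e960: reachable set = {566e960, b930fa0, c43f05b}.
That is 3 commits.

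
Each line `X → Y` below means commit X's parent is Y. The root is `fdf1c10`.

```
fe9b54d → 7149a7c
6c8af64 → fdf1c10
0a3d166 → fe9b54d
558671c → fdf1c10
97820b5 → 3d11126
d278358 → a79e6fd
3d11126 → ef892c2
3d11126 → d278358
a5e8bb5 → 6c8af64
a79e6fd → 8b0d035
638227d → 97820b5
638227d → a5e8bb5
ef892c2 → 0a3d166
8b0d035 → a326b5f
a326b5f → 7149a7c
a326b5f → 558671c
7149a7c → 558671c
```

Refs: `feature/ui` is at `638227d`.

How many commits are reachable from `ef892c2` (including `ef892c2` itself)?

Walking parent pointers from ef892c2: reachable set = {0a3d166, 558671c, 7149a7c, ef892c2, fdf1c10, fe9b54d}.
That is 6 commits.

6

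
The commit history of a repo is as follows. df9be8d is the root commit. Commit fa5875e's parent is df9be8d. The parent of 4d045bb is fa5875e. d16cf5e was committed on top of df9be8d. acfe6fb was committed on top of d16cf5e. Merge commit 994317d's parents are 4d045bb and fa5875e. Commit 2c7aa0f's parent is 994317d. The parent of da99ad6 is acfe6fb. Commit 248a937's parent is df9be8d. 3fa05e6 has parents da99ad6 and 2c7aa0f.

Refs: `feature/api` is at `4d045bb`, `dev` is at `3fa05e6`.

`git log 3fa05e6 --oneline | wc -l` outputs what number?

Walking parent pointers from 3fa05e6: reachable set = {2c7aa0f, 3fa05e6, 4d045bb, 994317d, acfe6fb, d16cf5e, da99ad6, df9be8d, fa5875e}.
That is 9 commits.

9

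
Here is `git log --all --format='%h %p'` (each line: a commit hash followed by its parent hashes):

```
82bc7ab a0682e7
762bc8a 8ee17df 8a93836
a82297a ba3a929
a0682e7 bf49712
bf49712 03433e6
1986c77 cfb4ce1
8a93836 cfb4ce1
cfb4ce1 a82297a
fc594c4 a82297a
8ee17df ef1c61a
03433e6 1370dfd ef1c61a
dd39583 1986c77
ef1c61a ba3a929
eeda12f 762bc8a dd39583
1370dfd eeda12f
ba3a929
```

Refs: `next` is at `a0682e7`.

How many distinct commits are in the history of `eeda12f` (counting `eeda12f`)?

Walking parent pointers from eeda12f: reachable set = {1986c77, 762bc8a, 8a93836, 8ee17df, a82297a, ba3a929, cfb4ce1, dd39583, eeda12f, ef1c61a}.
That is 10 commits.

10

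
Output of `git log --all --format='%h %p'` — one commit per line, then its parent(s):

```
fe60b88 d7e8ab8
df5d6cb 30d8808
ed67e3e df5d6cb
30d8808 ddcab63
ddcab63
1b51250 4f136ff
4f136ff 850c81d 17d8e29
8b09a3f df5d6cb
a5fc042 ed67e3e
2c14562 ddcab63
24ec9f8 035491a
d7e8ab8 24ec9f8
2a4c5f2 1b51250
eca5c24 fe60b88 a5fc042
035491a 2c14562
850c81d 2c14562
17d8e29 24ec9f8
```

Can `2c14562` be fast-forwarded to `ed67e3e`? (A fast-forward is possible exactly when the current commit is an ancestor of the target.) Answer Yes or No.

A fast-forward from 2c14562 to ed67e3e is possible iff 2c14562 is an ancestor of ed67e3e.
Ancestors of ed67e3e: {30d8808, ddcab63, df5d6cb, ed67e3e}.
2c14562 is not among them, so fast-forward is not possible.

No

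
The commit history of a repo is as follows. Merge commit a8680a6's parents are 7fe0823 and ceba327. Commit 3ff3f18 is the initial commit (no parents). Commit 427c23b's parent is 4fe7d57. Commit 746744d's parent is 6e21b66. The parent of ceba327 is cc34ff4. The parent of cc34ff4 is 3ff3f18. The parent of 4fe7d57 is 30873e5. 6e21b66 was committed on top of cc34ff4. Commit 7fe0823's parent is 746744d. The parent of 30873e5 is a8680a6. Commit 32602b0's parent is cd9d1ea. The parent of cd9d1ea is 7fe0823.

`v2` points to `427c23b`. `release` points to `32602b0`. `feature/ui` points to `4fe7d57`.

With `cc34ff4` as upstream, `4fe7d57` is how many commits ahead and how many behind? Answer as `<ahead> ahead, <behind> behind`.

7 ahead, 0 behind

Reachable from 4fe7d57: {30873e5, 3ff3f18, 4fe7d57, 6e21b66, 746744d, 7fe0823, a8680a6, cc34ff4, ceba327}.
Reachable from cc34ff4: {3ff3f18, cc34ff4}.
Only in 4fe7d57's history (ahead): {30873e5, 4fe7d57, 6e21b66, 746744d, 7fe0823, a8680a6, ceba327} — 7.
Only in cc34ff4's history (behind): {} — 0.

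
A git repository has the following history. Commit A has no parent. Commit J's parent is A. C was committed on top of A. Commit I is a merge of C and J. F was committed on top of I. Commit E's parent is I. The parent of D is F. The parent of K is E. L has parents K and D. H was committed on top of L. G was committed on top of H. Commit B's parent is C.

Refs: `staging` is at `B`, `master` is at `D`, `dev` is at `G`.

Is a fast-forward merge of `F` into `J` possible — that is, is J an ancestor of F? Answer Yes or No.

A fast-forward from J to F is possible iff J is an ancestor of F.
Ancestors of F: {A, C, F, I, J}.
J is among them, so fast-forward is possible.

Yes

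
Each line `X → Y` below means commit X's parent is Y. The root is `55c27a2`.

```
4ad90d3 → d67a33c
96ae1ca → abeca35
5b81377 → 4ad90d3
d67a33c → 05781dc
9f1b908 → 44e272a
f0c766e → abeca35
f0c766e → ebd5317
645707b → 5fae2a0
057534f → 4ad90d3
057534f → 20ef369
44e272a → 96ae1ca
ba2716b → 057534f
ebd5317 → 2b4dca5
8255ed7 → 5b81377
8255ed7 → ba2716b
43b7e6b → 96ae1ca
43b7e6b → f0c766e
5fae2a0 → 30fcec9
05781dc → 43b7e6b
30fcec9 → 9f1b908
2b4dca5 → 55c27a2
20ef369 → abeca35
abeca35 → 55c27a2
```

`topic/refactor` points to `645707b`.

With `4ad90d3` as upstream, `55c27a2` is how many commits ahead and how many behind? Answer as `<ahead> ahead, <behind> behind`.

Reachable from 55c27a2: {55c27a2}.
Reachable from 4ad90d3: {05781dc, 2b4dca5, 43b7e6b, 4ad90d3, 55c27a2, 96ae1ca, abeca35, d67a33c, ebd5317, f0c766e}.
Only in 55c27a2's history (ahead): {} — 0.
Only in 4ad90d3's history (behind): {05781dc, 2b4dca5, 43b7e6b, 4ad90d3, 96ae1ca, abeca35, d67a33c, ebd5317, f0c766e} — 9.

0 ahead, 9 behind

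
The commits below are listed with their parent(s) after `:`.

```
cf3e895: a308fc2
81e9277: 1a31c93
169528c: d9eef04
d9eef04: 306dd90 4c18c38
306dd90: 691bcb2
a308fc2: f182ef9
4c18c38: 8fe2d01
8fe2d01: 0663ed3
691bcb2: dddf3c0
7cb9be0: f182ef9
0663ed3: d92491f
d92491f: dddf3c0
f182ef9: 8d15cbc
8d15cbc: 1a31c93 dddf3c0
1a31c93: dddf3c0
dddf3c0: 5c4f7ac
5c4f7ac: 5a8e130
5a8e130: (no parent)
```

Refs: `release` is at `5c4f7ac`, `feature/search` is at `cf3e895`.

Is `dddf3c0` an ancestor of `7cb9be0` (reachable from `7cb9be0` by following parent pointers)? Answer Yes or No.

Ancestors of 7cb9be0 (commits reachable by following parents): {1a31c93, 5a8e130, 5c4f7ac, 7cb9be0, 8d15cbc, dddf3c0, f182ef9}.
dddf3c0 is in that set, so it is an ancestor of 7cb9be0.

Yes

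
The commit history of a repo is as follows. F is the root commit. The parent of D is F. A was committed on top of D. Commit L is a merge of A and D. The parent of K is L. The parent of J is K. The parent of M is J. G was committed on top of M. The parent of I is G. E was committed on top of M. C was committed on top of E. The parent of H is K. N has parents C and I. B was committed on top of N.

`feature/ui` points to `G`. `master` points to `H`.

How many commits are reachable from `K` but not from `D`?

Reachable from K: {A, D, F, K, L}.
Reachable from D: {D, F}.
In K's history but not D's: {A, K, L} — 3 commits.

3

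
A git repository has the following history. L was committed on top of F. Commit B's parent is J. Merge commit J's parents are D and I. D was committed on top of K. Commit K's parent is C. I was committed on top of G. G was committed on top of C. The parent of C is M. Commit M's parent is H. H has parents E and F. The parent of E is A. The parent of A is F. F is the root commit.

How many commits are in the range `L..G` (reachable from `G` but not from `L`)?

6

Reachable from G: {A, C, E, F, G, H, M}.
Reachable from L: {F, L}.
In G's history but not L's: {A, C, E, G, H, M} — 6 commits.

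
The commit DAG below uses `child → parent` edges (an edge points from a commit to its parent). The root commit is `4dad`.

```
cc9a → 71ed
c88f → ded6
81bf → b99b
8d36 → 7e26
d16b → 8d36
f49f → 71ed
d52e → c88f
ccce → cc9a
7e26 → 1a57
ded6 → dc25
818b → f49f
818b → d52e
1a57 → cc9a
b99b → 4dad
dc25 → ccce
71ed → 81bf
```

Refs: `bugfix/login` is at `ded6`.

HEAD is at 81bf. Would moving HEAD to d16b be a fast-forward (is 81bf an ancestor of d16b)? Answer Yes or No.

Yes

A fast-forward from 81bf to d16b is possible iff 81bf is an ancestor of d16b.
Ancestors of d16b: {1a57, 4dad, 71ed, 7e26, 81bf, 8d36, b99b, cc9a, d16b}.
81bf is among them, so fast-forward is possible.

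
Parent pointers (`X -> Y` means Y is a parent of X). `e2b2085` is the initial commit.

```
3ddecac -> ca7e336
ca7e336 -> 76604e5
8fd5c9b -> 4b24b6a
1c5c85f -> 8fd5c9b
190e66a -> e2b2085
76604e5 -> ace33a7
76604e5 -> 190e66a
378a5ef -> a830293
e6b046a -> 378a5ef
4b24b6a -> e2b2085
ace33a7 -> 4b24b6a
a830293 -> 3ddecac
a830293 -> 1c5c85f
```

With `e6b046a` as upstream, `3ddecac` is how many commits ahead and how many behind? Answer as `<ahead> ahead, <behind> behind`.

0 ahead, 5 behind

Reachable from 3ddecac: {190e66a, 3ddecac, 4b24b6a, 76604e5, ace33a7, ca7e336, e2b2085}.
Reachable from e6b046a: {190e66a, 1c5c85f, 378a5ef, 3ddecac, 4b24b6a, 76604e5, 8fd5c9b, a830293, ace33a7, ca7e336, e2b2085, e6b046a}.
Only in 3ddecac's history (ahead): {} — 0.
Only in e6b046a's history (behind): {1c5c85f, 378a5ef, 8fd5c9b, a830293, e6b046a} — 5.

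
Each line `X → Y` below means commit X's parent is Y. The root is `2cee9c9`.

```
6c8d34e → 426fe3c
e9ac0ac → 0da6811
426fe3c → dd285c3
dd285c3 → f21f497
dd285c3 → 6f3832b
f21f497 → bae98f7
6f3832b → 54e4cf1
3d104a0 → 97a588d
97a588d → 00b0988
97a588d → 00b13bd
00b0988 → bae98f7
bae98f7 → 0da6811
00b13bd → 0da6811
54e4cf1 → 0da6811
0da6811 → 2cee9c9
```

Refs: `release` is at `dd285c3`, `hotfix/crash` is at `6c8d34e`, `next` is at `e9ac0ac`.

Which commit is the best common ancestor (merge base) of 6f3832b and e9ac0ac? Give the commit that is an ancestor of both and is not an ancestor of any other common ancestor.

Ancestors of 6f3832b: {0da6811, 2cee9c9, 54e4cf1, 6f3832b}.
Ancestors of e9ac0ac: {0da6811, 2cee9c9, e9ac0ac}.
Common ancestors: {0da6811, 2cee9c9}.
Among these, 0da6811 is not an ancestor of any other common ancestor — it is the merge base.

0da6811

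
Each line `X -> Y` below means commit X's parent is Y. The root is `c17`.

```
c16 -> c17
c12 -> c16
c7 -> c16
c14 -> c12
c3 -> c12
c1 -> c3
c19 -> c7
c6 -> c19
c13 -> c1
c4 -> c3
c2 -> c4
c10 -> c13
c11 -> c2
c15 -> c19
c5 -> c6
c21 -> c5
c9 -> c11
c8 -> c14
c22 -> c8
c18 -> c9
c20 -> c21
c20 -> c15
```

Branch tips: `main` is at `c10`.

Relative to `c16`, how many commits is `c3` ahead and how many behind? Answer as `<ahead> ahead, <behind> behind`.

Reachable from c3: {c12, c16, c17, c3}.
Reachable from c16: {c16, c17}.
Only in c3's history (ahead): {c12, c3} — 2.
Only in c16's history (behind): {} — 0.

2 ahead, 0 behind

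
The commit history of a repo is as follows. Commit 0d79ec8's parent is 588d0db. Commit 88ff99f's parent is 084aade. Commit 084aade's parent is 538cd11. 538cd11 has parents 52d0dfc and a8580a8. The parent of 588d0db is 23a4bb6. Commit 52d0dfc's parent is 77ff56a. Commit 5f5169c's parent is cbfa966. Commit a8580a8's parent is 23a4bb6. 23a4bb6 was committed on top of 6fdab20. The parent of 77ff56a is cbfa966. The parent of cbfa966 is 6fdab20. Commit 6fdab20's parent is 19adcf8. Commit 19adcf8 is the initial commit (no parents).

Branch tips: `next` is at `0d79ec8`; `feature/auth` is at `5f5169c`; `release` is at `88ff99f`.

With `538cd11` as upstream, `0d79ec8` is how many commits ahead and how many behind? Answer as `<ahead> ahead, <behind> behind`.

Reachable from 0d79ec8: {0d79ec8, 19adcf8, 23a4bb6, 588d0db, 6fdab20}.
Reachable from 538cd11: {19adcf8, 23a4bb6, 52d0dfc, 538cd11, 6fdab20, 77ff56a, a8580a8, cbfa966}.
Only in 0d79ec8's history (ahead): {0d79ec8, 588d0db} — 2.
Only in 538cd11's history (behind): {52d0dfc, 538cd11, 77ff56a, a8580a8, cbfa966} — 5.

2 ahead, 5 behind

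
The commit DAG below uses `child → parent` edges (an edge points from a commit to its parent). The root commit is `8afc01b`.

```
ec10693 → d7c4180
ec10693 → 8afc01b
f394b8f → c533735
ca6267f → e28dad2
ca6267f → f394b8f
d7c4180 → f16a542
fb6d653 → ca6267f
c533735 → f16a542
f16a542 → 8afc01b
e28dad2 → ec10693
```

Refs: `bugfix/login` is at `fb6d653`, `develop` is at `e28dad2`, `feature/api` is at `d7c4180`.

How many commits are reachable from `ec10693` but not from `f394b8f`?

Reachable from ec10693: {8afc01b, d7c4180, ec10693, f16a542}.
Reachable from f394b8f: {8afc01b, c533735, f16a542, f394b8f}.
In ec10693's history but not f394b8f's: {d7c4180, ec10693} — 2 commits.

2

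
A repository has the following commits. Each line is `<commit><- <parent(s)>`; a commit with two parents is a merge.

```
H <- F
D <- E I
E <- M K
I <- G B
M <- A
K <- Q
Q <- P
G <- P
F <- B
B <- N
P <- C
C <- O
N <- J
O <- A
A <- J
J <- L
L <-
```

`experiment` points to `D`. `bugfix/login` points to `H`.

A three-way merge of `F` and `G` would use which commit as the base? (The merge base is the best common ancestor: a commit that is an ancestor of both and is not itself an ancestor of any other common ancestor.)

Ancestors of F: {B, F, J, L, N}.
Ancestors of G: {A, C, G, J, L, O, P}.
Common ancestors: {J, L}.
Among these, J is not an ancestor of any other common ancestor — it is the merge base.

J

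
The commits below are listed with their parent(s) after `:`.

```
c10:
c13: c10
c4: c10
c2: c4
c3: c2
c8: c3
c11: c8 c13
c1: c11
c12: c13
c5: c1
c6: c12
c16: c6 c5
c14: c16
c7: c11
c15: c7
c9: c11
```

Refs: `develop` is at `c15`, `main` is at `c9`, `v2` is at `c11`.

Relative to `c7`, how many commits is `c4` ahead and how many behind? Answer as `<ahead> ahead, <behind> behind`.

0 ahead, 6 behind

Reachable from c4: {c10, c4}.
Reachable from c7: {c10, c11, c13, c2, c3, c4, c7, c8}.
Only in c4's history (ahead): {} — 0.
Only in c7's history (behind): {c11, c13, c2, c3, c7, c8} — 6.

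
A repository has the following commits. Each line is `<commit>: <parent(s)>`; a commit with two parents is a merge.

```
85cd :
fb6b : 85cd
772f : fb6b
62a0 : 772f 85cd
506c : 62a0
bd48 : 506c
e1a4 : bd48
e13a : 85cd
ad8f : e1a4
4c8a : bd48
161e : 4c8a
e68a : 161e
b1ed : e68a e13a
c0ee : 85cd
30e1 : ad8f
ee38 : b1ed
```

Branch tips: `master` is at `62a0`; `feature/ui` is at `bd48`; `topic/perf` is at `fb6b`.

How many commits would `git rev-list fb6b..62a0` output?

2

Reachable from 62a0: {62a0, 772f, 85cd, fb6b}.
Reachable from fb6b: {85cd, fb6b}.
In 62a0's history but not fb6b's: {62a0, 772f} — 2 commits.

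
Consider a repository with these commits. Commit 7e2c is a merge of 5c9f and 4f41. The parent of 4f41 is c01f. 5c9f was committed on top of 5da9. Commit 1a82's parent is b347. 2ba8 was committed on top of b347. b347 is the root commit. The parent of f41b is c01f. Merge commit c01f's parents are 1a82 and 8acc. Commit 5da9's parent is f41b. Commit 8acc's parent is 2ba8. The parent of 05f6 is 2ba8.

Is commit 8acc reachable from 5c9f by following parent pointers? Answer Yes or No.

Ancestors of 5c9f (commits reachable by following parents): {1a82, 2ba8, 5c9f, 5da9, 8acc, b347, c01f, f41b}.
8acc is in that set, so it is an ancestor of 5c9f.

Yes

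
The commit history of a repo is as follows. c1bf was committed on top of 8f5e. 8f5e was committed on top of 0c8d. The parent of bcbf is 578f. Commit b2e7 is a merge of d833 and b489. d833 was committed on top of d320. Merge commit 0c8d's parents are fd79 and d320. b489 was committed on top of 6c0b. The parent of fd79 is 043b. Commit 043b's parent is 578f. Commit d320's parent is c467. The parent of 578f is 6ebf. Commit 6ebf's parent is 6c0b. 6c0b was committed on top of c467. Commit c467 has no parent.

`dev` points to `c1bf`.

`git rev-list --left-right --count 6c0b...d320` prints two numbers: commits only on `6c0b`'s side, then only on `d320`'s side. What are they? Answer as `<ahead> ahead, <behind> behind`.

1 ahead, 1 behind

Reachable from 6c0b: {6c0b, c467}.
Reachable from d320: {c467, d320}.
Only in 6c0b's history (ahead): {6c0b} — 1.
Only in d320's history (behind): {d320} — 1.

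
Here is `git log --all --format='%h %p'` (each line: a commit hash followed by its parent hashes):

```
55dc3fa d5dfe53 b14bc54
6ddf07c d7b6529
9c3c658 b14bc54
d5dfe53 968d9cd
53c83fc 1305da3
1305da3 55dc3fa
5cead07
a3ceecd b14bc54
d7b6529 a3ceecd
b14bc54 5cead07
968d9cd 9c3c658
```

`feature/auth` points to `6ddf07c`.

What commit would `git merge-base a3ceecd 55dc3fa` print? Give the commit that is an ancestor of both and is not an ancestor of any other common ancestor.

Ancestors of a3ceecd: {5cead07, a3ceecd, b14bc54}.
Ancestors of 55dc3fa: {55dc3fa, 5cead07, 968d9cd, 9c3c658, b14bc54, d5dfe53}.
Common ancestors: {5cead07, b14bc54}.
Among these, b14bc54 is not an ancestor of any other common ancestor — it is the merge base.

b14bc54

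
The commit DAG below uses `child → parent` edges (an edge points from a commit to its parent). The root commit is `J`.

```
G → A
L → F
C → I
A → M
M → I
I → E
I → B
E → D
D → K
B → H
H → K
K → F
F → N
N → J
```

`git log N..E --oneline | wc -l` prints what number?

Reachable from E: {D, E, F, J, K, N}.
Reachable from N: {J, N}.
In E's history but not N's: {D, E, F, K} — 4 commits.

4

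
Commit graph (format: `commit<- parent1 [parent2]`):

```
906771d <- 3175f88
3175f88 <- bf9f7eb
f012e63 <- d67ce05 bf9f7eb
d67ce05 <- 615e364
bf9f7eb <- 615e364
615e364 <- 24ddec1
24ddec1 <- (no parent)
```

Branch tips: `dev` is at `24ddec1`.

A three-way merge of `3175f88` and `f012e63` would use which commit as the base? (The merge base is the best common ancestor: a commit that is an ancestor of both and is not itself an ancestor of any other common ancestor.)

bf9f7eb

Ancestors of 3175f88: {24ddec1, 3175f88, 615e364, bf9f7eb}.
Ancestors of f012e63: {24ddec1, 615e364, bf9f7eb, d67ce05, f012e63}.
Common ancestors: {24ddec1, 615e364, bf9f7eb}.
Among these, bf9f7eb is not an ancestor of any other common ancestor — it is the merge base.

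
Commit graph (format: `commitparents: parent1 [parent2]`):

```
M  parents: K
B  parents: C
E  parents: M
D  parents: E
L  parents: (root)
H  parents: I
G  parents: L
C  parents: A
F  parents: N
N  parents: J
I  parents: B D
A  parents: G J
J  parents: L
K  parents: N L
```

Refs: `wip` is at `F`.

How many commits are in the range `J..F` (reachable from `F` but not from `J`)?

2

Reachable from F: {F, J, L, N}.
Reachable from J: {J, L}.
In F's history but not J's: {F, N} — 2 commits.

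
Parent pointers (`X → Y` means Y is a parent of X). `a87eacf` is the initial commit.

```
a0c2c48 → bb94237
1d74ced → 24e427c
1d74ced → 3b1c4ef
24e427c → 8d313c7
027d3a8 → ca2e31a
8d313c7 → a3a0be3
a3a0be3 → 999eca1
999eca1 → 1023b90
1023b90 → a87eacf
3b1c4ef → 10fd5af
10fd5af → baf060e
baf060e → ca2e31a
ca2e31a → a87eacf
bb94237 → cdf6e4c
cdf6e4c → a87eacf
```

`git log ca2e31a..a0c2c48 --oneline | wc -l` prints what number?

Reachable from a0c2c48: {a0c2c48, a87eacf, bb94237, cdf6e4c}.
Reachable from ca2e31a: {a87eacf, ca2e31a}.
In a0c2c48's history but not ca2e31a's: {a0c2c48, bb94237, cdf6e4c} — 3 commits.

3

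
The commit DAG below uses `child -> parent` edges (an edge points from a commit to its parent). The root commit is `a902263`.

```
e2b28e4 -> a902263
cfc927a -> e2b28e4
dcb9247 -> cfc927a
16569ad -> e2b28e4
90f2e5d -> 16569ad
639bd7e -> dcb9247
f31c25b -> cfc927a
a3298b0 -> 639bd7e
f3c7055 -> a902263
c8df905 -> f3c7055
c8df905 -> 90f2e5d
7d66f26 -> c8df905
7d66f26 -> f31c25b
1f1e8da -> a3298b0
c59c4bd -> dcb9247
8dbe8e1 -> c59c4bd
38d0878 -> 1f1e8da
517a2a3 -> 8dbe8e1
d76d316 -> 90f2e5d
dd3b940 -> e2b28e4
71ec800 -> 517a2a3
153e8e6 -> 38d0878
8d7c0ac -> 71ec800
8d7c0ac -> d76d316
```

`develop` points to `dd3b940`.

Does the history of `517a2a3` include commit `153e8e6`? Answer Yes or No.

Ancestors of 517a2a3: {517a2a3, 8dbe8e1, a902263, c59c4bd, cfc927a, dcb9247, e2b28e4}.
153e8e6 is not in that set, so it is not an ancestor of 517a2a3.

No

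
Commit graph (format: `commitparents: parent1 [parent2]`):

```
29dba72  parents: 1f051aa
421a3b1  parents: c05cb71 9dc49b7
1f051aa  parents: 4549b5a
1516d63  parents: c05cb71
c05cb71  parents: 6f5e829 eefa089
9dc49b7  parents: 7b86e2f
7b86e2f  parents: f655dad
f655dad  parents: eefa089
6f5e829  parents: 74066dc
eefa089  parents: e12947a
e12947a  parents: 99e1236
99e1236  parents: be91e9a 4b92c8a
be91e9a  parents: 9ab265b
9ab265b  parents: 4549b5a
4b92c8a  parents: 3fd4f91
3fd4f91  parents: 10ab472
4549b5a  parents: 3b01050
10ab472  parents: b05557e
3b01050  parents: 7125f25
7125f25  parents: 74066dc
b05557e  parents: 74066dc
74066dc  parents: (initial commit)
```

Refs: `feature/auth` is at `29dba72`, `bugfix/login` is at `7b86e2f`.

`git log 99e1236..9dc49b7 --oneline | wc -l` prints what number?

5

Reachable from 9dc49b7: {10ab472, 3b01050, 3fd4f91, 4549b5a, 4b92c8a, 7125f25, 74066dc, 7b86e2f, 99e1236, 9ab265b, 9dc49b7, b05557e, be91e9a, e12947a, eefa089, f655dad}.
Reachable from 99e1236: {10ab472, 3b01050, 3fd4f91, 4549b5a, 4b92c8a, 7125f25, 74066dc, 99e1236, 9ab265b, b05557e, be91e9a}.
In 9dc49b7's history but not 99e1236's: {7b86e2f, 9dc49b7, e12947a, eefa089, f655dad} — 5 commits.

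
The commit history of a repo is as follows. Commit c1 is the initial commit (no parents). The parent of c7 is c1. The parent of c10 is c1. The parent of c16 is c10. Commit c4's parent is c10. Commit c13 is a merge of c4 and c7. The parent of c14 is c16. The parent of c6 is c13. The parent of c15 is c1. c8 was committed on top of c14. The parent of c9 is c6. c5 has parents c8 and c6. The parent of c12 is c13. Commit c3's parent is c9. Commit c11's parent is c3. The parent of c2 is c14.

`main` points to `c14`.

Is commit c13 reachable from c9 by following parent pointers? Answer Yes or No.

Yes

Ancestors of c9 (commits reachable by following parents): {c1, c10, c13, c4, c6, c7, c9}.
c13 is in that set, so it is an ancestor of c9.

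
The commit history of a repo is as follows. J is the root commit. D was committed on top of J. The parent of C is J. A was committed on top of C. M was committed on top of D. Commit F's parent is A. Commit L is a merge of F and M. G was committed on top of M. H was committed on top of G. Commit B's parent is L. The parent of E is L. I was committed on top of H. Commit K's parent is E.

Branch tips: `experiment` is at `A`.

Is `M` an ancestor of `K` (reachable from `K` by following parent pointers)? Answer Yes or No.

Yes

Ancestors of K (commits reachable by following parents): {A, C, D, E, F, J, K, L, M}.
M is in that set, so it is an ancestor of K.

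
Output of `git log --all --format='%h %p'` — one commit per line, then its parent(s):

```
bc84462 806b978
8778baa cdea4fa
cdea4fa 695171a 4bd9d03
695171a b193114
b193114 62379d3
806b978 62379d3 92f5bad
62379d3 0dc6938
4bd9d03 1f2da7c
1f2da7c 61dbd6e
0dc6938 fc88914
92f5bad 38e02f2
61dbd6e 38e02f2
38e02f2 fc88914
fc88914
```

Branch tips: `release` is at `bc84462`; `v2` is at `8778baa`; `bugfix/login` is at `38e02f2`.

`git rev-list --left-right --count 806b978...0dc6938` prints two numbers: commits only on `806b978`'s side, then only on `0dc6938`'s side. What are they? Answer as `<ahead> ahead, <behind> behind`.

4 ahead, 0 behind

Reachable from 806b978: {0dc6938, 38e02f2, 62379d3, 806b978, 92f5bad, fc88914}.
Reachable from 0dc6938: {0dc6938, fc88914}.
Only in 806b978's history (ahead): {38e02f2, 62379d3, 806b978, 92f5bad} — 4.
Only in 0dc6938's history (behind): {} — 0.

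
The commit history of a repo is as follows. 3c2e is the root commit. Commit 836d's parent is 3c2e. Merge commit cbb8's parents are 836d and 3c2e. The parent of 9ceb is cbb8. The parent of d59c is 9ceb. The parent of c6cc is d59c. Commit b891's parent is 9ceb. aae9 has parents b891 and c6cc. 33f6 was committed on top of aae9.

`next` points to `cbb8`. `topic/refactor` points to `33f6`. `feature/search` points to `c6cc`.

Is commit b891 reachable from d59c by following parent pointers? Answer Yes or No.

No

Ancestors of d59c: {3c2e, 836d, 9ceb, cbb8, d59c}.
b891 is not in that set, so it is not an ancestor of d59c.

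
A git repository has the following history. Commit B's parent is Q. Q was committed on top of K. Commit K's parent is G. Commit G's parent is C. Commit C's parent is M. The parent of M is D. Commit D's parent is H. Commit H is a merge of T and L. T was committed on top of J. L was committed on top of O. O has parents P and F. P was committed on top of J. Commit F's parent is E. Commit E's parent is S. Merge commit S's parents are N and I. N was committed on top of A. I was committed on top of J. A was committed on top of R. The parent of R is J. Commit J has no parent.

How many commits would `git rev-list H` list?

Walking parent pointers from H: reachable set = {A, E, F, H, I, J, L, N, O, P, R, S, T}.
That is 13 commits.

13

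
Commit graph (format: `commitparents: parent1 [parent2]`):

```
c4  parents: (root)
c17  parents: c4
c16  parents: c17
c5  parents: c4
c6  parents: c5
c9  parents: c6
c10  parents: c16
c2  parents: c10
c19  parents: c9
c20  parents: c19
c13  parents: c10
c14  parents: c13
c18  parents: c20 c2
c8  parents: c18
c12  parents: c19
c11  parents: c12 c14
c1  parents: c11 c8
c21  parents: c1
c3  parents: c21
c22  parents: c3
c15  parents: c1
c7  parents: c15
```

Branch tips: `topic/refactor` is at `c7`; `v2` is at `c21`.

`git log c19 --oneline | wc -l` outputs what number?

5

Walking parent pointers from c19: reachable set = {c19, c4, c5, c6, c9}.
That is 5 commits.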